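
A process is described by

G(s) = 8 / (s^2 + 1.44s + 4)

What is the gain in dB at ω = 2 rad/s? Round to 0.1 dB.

At s = jω = j2:
quadratic: (j2)² + 1.44·j2 + 4 = 0 + j2.88 → |·| ≈ 2.88, ∠ ≈ 90.00°
|G| = 8 / 2.88 ≈ 2.7778
Gain = 20 log₁₀(2.7778) ≈ 8.87 dB

8.9 dB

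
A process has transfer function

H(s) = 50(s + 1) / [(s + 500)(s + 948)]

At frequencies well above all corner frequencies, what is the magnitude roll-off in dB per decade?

Each pole contributes −20 dB/decade at high frequency; each zero contributes +20 dB/decade.
Net: 1 zero(s) − 2 pole(s) → -20 dB/decade.

-20 dB/decade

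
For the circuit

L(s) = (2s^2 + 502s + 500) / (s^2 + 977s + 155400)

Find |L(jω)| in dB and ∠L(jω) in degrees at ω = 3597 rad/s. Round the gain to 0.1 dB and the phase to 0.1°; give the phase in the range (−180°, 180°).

5.8 dB, 11.4°

Substitute s = j3597:
Numerator: 2(j3597)^2 + 502(j3597) + 500 = -25876318 + j1805694
Denominator: (j3597)^2 + 977(j3597) + 155400 = -12783009 + j3514269
|N| = √(25876318² + 1805694²) ≈ 2.5939e+07, ∠N ≈ 176.01°
|D| = √(12783009² + 3514269²) ≈ 1.3257e+07, ∠D ≈ 164.63°
|L| = 2.5939e+07 / 1.3257e+07 ≈ 1.9566
Gain = 20 log₁₀(1.9566) ≈ 5.83 dB
∠L = 176.01° − 164.63° = 11.38°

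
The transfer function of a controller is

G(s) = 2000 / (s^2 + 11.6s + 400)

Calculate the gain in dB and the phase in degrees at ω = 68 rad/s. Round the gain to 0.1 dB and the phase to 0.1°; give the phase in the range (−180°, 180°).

-6.6 dB, -169.4°

At s = jω = j68:
quadratic: (j68)² + 11.6·j68 + 400 = -4224 + j788.8 → |·| ≈ 4297, ∠ ≈ 169.42°
|G| = 2000 / 4297 ≈ 0.46544
Gain = 20 log₁₀(0.46544) ≈ -6.64 dB
∠G = 0.00° − 169.42° = -169.42°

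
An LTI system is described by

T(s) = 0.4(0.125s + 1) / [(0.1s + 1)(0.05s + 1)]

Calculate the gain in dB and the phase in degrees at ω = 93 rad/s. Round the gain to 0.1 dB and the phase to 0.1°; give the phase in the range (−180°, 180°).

-19.6 dB, -76.6°

At ω = 93 rad/s:
zero (1 + j93·0.125) = 1 + j11.625 → |·| ≈ 11.668, ∠ ≈ 85.08°
pole (1 + j93·0.1) = 1 + j9.3 → |·| ≈ 9.3536, ∠ ≈ 83.86°
pole (1 + j93·0.05) = 1 + j4.65 → |·| ≈ 4.7563, ∠ ≈ 77.86°
|T| = 0.4 · 11.668 / (9.3536 · 4.7563) ≈ 0.10491
Gain = 20 log₁₀(0.10491) ≈ -19.58 dB
∠T = (85.08°) − (83.86° + 77.86°) = -76.64°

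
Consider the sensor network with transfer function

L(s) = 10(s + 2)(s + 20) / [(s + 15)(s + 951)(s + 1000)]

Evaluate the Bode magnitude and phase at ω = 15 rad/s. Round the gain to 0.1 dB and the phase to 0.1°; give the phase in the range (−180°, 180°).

-74.5 dB, 72.5°

At s = jω = j15:
zero (s+2): 2 + j15 → |·| = √(2²+15²) = √229 ≈ 15.133, ∠ = arctan(15/2) ≈ 82.41°
zero (s+20): 20 + j15 → |·| = √(20²+15²) = √625 ≈ 25, ∠ = arctan(15/20) ≈ 36.87°
pole (s+15): 15 + j15 → |·| = √(15²+15²) = √450 ≈ 21.213, ∠ = arctan(15/15) ≈ 45.00°
pole (s+951): 951 + j15 → |·| = √(951²+15²) = √904626 ≈ 951.12, ∠ = arctan(15/951) ≈ 0.90°
pole (s+1000): 1000 + j15 → |·| = √(1000²+15²) = √1000225 ≈ 1000.1, ∠ = arctan(15/1000) ≈ 0.86°
|L| = 10 · 378.32 / 2.0178e+07 ≈ 0.00018749
Gain = 20 log₁₀(0.00018749) ≈ -74.54 dB
∠L = 119.28° − 46.76° = 72.52°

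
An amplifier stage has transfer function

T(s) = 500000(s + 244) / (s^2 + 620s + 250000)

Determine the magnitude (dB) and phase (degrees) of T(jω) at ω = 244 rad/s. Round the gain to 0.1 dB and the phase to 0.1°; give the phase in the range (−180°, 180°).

At s = jω = j244:
zero (s+244): 244 + j244 → |·| = √(244²+244²) = √119072 ≈ 345.07, ∠ = arctan(244/244) ≈ 45.00°
quadratic: (j244)² + 620·j244 + 250000 = 190464 + j151280 → |·| ≈ 2.4323e+05, ∠ ≈ 38.46°
|T| = 500000 · 345.07 / 2.4323e+05 ≈ 709.35
Gain = 20 log₁₀(709.35) ≈ 57.02 dB
∠T = 45.00° − 38.46° = 6.54°

57.0 dB, 6.5°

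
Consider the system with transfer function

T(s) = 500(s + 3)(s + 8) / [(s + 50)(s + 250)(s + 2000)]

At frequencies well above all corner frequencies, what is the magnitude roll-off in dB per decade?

Each pole contributes −20 dB/decade at high frequency; each zero contributes +20 dB/decade.
Net: 2 zero(s) − 3 pole(s) → -20 dB/decade.

-20 dB/decade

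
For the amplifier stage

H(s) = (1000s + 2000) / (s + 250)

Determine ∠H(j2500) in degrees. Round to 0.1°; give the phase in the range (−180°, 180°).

5.7°

Substitute s = j2500:
Numerator: 1000(j2500) + 2000 = 2000 + j2500000
Denominator: (j2500) + 250 = 250 + j2500
|N| = √(2000² + 2500000²) ≈ 2.5e+06, ∠N ≈ 89.95°
|D| = √(250² + 2500²) ≈ 2512.5, ∠D ≈ 84.29°
∠H = 89.95° − 84.29° = 5.66°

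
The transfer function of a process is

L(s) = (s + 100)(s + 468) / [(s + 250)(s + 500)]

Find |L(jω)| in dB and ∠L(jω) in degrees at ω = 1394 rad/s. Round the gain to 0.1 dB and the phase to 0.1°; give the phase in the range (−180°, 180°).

-0.2 dB, 7.2°

At s = jω = j1394:
zero (s+100): 100 + j1394 → |·| = √(100²+1394²) = √1953236 ≈ 1397.6, ∠ = arctan(1394/100) ≈ 85.90°
zero (s+468): 468 + j1394 → |·| = √(468²+1394²) = √2162260 ≈ 1470.5, ∠ = arctan(1394/468) ≈ 71.44°
pole (s+250): 250 + j1394 → |·| = √(250²+1394²) = √2005736 ≈ 1416.2, ∠ = arctan(1394/250) ≈ 79.83°
pole (s+500): 500 + j1394 → |·| = √(500²+1394²) = √2193236 ≈ 1481, ∠ = arctan(1394/500) ≈ 70.27°
|L| = 1 · 2.0552e+06 / 2.0974e+06 ≈ 0.97988
Gain = 20 log₁₀(0.97988) ≈ -0.18 dB
∠L = 157.34° − 150.10° = 7.24°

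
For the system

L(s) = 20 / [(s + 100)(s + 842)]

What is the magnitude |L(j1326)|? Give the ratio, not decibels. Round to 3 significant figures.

9.58e-06

At s = jω = j1326:
pole (s+100): 100 + j1326 → |·| = √(100²+1326²) = √1768276 ≈ 1329.8, ∠ = arctan(1326/100) ≈ 85.69°
pole (s+842): 842 + j1326 → |·| = √(842²+1326²) = √2467240 ≈ 1570.7, ∠ = arctan(1326/842) ≈ 57.58°
|L| = 20 / 2.0887e+06 ≈ 9.5753e-06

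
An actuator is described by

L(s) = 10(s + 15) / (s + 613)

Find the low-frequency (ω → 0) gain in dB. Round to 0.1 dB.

-12.2 dB

L(0) = 10·15 / (613) ≈ 0.2447
20 log₁₀(0.2447) ≈ -12.23 dB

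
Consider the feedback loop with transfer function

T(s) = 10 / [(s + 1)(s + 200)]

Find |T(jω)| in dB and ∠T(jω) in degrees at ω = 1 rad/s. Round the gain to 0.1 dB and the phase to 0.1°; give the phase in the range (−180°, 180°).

At s = jω = j1:
pole (s+1): 1 + j1 → |·| = √(1²+1²) = √2 ≈ 1.4142, ∠ = arctan(1/1) ≈ 45.00°
pole (s+200): 200 + j1 → |·| = √(200²+1²) = √40001 ≈ 200, ∠ = arctan(1/200) ≈ 0.29°
|T| = 10 / 282.84 ≈ 0.035356
Gain = 20 log₁₀(0.035356) ≈ -29.03 dB
∠T = 0.00° − 45.29° = -45.29°

-29.0 dB, -45.3°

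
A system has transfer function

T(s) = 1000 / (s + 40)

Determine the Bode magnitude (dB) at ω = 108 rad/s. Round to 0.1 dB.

Substitute s = j108:
Numerator: 1000 = 1000 + j0
Denominator: (j108) + 40 = 40 + j108
|N| = √(1000² + 0²) ≈ 1000, ∠N ≈ 0.00°
|D| = √(40² + 108²) ≈ 115.17, ∠D ≈ 69.68°
|T| = 1000 / 115.17 ≈ 8.6828
Gain = 20 log₁₀(8.6828) ≈ 18.77 dB

18.8 dB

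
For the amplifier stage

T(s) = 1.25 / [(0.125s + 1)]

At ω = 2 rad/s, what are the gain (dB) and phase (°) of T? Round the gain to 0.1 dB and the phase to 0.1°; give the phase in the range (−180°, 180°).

At ω = 2 rad/s:
pole (1 + j2·0.125) = 1 + j0.25 → |·| ≈ 1.0308, ∠ ≈ 14.04°
|T| = 1.25 · 1 / (1.0308) ≈ 1.2127
Gain = 20 log₁₀(1.2127) ≈ 1.68 dB
∠T = (0°) − (14.04°) = -14.04°

1.7 dB, -14.0°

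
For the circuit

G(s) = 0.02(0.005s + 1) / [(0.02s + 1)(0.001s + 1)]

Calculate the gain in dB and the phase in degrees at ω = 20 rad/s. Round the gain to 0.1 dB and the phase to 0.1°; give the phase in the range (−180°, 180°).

-34.6 dB, -17.2°

At ω = 20 rad/s:
zero (1 + j20·0.005) = 1 + j0.1 → |·| ≈ 1.005, ∠ ≈ 5.71°
pole (1 + j20·0.02) = 1 + j0.4 → |·| ≈ 1.077, ∠ ≈ 21.80°
pole (1 + j20·0.001) = 1 + j0.02 → |·| ≈ 1.0002, ∠ ≈ 1.15°
|G| = 0.02 · 1.005 / (1.077 · 1.0002) ≈ 0.018659
Gain = 20 log₁₀(0.018659) ≈ -34.58 dB
∠G = (5.71°) − (21.80° + 1.15°) = -17.24°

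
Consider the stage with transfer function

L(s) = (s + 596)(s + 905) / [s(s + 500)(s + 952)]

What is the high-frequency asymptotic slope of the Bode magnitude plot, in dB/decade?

-20 dB/decade

Each pole contributes −20 dB/decade at high frequency; each zero contributes +20 dB/decade.
Net: 2 zero(s) − 3 pole(s) → -20 dB/decade.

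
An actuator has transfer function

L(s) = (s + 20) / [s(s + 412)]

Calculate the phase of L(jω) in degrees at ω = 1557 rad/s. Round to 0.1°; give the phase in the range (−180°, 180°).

At s = jω = j1557:
zero (s+20): 20 + j1557 → |·| = √(20²+1557²) = √2424649 ≈ 1557.1, ∠ = arctan(1557/20) ≈ 89.26°
pole (s+412): 412 + j1557 → |·| = √(412²+1557²) = √2593993 ≈ 1610.6, ∠ = arctan(1557/412) ≈ 75.18°
pole at origin: |s| = 1557, ∠ = 90.00° (in denominator)
∠L = 89.26° − 165.18° = -75.92°

-75.9°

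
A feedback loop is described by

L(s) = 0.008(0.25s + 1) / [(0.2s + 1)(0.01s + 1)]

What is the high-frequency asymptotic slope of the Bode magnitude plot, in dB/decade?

-20 dB/decade

Each pole contributes −20 dB/decade at high frequency; each zero contributes +20 dB/decade.
Net: 1 zero(s) − 2 pole(s) → -20 dB/decade.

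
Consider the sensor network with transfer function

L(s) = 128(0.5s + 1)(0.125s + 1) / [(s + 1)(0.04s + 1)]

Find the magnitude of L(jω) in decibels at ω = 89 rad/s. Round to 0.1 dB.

45.7 dB

At ω = 89 rad/s:
zero (1 + j89·0.5) = 1 + j44.5 → |·| ≈ 44.511, ∠ ≈ 88.71°
zero (1 + j89·0.125) = 1 + j11.125 → |·| ≈ 11.17, ∠ ≈ 84.86°
pole (1 + j89·1) = 1 + j89 → |·| ≈ 89.006, ∠ ≈ 89.36°
pole (1 + j89·0.04) = 1 + j3.56 → |·| ≈ 3.6978, ∠ ≈ 74.31°
|L| = 128 · 44.511 · 11.17 / (89.006 · 3.6978) ≈ 193.36
Gain = 20 log₁₀(193.36) ≈ 45.73 dB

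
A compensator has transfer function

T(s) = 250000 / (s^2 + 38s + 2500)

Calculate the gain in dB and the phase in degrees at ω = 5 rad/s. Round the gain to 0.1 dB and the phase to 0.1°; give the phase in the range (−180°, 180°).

At s = jω = j5:
quadratic: (j5)² + 38·j5 + 2500 = 2475 + j190 → |·| ≈ 2482.3, ∠ ≈ 4.39°
|T| = 250000 / 2482.3 ≈ 100.71
Gain = 20 log₁₀(100.71) ≈ 40.06 dB
∠T = 0.00° − 4.39° = -4.39°

40.1 dB, -4.4°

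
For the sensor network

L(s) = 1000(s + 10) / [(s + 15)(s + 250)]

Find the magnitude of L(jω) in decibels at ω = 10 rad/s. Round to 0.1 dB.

At s = jω = j10:
zero (s+10): 10 + j10 → |·| = √(10²+10²) = √200 ≈ 14.142, ∠ = arctan(10/10) ≈ 45.00°
pole (s+15): 15 + j10 → |·| = √(15²+10²) = √325 ≈ 18.028, ∠ = arctan(10/15) ≈ 33.69°
pole (s+250): 250 + j10 → |·| = √(250²+10²) = √62600 ≈ 250.2, ∠ = arctan(10/250) ≈ 2.29°
|L| = 1000 · 14.142 / 4510.6 ≈ 3.1353
Gain = 20 log₁₀(3.1353) ≈ 9.93 dB

9.9 dB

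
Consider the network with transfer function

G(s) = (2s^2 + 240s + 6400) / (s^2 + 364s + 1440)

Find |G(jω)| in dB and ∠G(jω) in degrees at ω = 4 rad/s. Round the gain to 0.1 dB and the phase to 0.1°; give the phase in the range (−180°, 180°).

Substitute s = j4:
Numerator: 2(j4)^2 + 240(j4) + 6400 = 6368 + j960
Denominator: (j4)^2 + 364(j4) + 1440 = 1424 + j1456
|N| = √(6368² + 960²) ≈ 6440, ∠N ≈ 8.57°
|D| = √(1424² + 1456²) ≈ 2036.6, ∠D ≈ 45.64°
|G| = 6440 / 2036.6 ≈ 3.1621
Gain = 20 log₁₀(3.1621) ≈ 10.00 dB
∠G = 8.57° − 45.64° = -37.07°

10.0 dB, -37.1°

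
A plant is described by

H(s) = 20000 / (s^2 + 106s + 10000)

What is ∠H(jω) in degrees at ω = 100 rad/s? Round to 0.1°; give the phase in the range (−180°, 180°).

-90.0°

At s = jω = j100:
quadratic: (j100)² + 106·j100 + 10000 = 0 + j10600 → |·| ≈ 10600, ∠ ≈ 90.00°
∠H = 0.00° − 90.00° = -90.00°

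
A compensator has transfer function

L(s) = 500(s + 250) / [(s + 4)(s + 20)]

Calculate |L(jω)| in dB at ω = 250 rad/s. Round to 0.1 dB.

9.0 dB

At s = jω = j250:
zero (s+250): 250 + j250 → |·| = √(250²+250²) = √125000 ≈ 353.55, ∠ = arctan(250/250) ≈ 45.00°
pole (s+4): 4 + j250 → |·| = √(4²+250²) = √62516 ≈ 250.03, ∠ = arctan(250/4) ≈ 89.08°
pole (s+20): 20 + j250 → |·| = √(20²+250²) = √62900 ≈ 250.8, ∠ = arctan(250/20) ≈ 85.43°
|L| = 500 · 353.55 / 62708 ≈ 2.819
Gain = 20 log₁₀(2.819) ≈ 9.00 dB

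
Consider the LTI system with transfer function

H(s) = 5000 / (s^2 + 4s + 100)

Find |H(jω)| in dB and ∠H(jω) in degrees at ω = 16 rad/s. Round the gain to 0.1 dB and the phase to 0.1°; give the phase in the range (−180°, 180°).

At s = jω = j16:
quadratic: (j16)² + 4·j16 + 100 = -156 + j64 → |·| ≈ 168.62, ∠ ≈ 157.69°
|H| = 5000 / 168.62 ≈ 29.652
Gain = 20 log₁₀(29.652) ≈ 29.44 dB
∠H = 0.00° − 157.69° = -157.69°

29.4 dB, -157.7°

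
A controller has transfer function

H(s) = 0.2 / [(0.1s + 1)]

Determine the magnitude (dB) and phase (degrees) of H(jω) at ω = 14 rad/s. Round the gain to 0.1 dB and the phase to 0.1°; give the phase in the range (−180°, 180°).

-18.7 dB, -54.5°

At ω = 14 rad/s:
pole (1 + j14·0.1) = 1 + j1.4 → |·| ≈ 1.7205, ∠ ≈ 54.46°
|H| = 0.2 · 1 / (1.7205) ≈ 0.11625
Gain = 20 log₁₀(0.11625) ≈ -18.69 dB
∠H = (0°) − (54.46°) = -54.46°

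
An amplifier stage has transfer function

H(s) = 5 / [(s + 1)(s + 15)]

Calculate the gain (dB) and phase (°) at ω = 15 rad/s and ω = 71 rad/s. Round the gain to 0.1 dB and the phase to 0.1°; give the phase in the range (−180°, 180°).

At s = jω = j15:
pole (s+1): 1 + j15 → |·| = √(1²+15²) = √226 ≈ 15.033, ∠ = arctan(15/1) ≈ 86.19°
pole (s+15): 15 + j15 → |·| = √(15²+15²) = √450 ≈ 21.213, ∠ = arctan(15/15) ≈ 45.00°
|H| = 5 / 318.9 ≈ 0.015679
Gain = 20 log₁₀(0.015679) ≈ -36.09 dB
∠H = 0.00° − 131.19° = -131.19°

At s = jω = j71:
pole (s+1): 1 + j71 → |·| = √(1²+71²) = √5042 ≈ 71.007, ∠ = arctan(71/1) ≈ 89.19°
pole (s+15): 15 + j71 → |·| = √(15²+71²) = √5266 ≈ 72.567, ∠ = arctan(71/15) ≈ 78.07°
|H| = 5 / 5152.8 ≈ 0.00097035
Gain = 20 log₁₀(0.00097035) ≈ -60.26 dB
∠H = 0.00° − 167.26° = -167.26°

ω = 15: -36.1 dB, -131.2°; ω = 71: -60.3 dB, -167.3°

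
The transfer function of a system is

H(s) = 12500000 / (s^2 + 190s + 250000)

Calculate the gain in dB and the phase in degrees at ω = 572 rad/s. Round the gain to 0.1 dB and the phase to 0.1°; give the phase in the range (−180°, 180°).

39.4 dB, -125.4°

At s = jω = j572:
quadratic: (j572)² + 190·j572 + 250000 = -77184 + j108680 → |·| ≈ 1.333e+05, ∠ ≈ 125.38°
|H| = 12500000 / 1.333e+05 ≈ 93.773
Gain = 20 log₁₀(93.773) ≈ 39.44 dB
∠H = 0.00° − 125.38° = -125.38°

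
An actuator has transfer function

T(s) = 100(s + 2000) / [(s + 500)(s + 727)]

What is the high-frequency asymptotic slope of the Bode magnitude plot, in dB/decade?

-20 dB/decade

Each pole contributes −20 dB/decade at high frequency; each zero contributes +20 dB/decade.
Net: 1 zero(s) − 2 pole(s) → -20 dB/decade.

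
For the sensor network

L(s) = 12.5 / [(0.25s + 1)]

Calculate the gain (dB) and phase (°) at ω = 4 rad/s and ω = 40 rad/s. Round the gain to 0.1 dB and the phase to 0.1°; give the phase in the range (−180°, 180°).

ω = 4: 18.9 dB, -45.0°; ω = 40: 1.9 dB, -84.3°

At ω = 4 rad/s:
pole (1 + j4·0.25) = 1 + j1 → |·| ≈ 1.4142, ∠ ≈ 45.00°
|L| = 12.5 · 1 / (1.4142) ≈ 8.8389
Gain = 20 log₁₀(8.8389) ≈ 18.93 dB
∠L = (0°) − (45.00°) = -45.00°

At ω = 40 rad/s:
pole (1 + j40·0.25) = 1 + j10 → |·| ≈ 10.05, ∠ ≈ 84.29°
|L| = 12.5 · 1 / (10.05) ≈ 1.2438
Gain = 20 log₁₀(1.2438) ≈ 1.90 dB
∠L = (0°) − (84.29°) = -84.29°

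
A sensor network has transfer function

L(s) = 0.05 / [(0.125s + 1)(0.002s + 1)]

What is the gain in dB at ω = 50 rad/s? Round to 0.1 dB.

-42.1 dB

At ω = 50 rad/s:
pole (1 + j50·0.125) = 1 + j6.25 → |·| ≈ 6.3295, ∠ ≈ 80.91°
pole (1 + j50·0.002) = 1 + j0.1 → |·| ≈ 1.005, ∠ ≈ 5.71°
|L| = 0.05 · 1 / (6.3295 · 1.005) ≈ 0.0078602
Gain = 20 log₁₀(0.0078602) ≈ -42.09 dB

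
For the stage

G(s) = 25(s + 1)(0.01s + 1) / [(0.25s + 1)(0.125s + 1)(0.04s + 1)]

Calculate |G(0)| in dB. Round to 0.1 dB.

G(0) = 25 · 1 / 1 = 25
20 log₁₀(25) ≈ 27.96 dB

28.0 dB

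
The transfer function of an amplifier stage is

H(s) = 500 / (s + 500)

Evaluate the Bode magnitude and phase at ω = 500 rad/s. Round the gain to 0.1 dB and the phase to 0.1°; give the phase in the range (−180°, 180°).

Substitute s = j500:
Numerator: 500 = 500 + j0
Denominator: (j500) + 500 = 500 + j500
|N| = √(500² + 0²) ≈ 500, ∠N ≈ 0.00°
|D| = √(500² + 500²) ≈ 707.11, ∠D ≈ 45.00°
|H| = 500 / 707.11 ≈ 0.7071
Gain = 20 log₁₀(0.7071) ≈ -3.01 dB
∠H = 0.00° − 45.00° = -45.00°

-3.0 dB, -45.0°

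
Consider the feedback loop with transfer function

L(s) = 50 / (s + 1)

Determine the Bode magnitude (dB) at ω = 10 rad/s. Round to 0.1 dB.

Substitute s = j10:
Numerator: 50 = 50 + j0
Denominator: (j10) + 1 = 1 + j10
|N| = √(50² + 0²) ≈ 50, ∠N ≈ 0.00°
|D| = √(1² + 10²) ≈ 10.05, ∠D ≈ 84.29°
|L| = 50 / 10.05 ≈ 4.9751
Gain = 20 log₁₀(4.9751) ≈ 13.94 dB

13.9 dB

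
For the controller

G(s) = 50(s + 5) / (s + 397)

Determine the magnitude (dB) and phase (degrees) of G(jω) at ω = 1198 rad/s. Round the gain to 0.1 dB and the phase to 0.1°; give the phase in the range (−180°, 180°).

33.5 dB, 18.1°

At s = jω = j1198:
zero (s+5): 5 + j1198 → |·| = √(5²+1198²) = √1435229 ≈ 1198, ∠ = arctan(1198/5) ≈ 89.76°
pole (s+397): 397 + j1198 → |·| = √(397²+1198²) = √1592813 ≈ 1262.1, ∠ = arctan(1198/397) ≈ 71.67°
|G| = 50 · 1198 / 1262.1 ≈ 47.461
Gain = 20 log₁₀(47.461) ≈ 33.53 dB
∠G = 89.76° − 71.67° = 18.09°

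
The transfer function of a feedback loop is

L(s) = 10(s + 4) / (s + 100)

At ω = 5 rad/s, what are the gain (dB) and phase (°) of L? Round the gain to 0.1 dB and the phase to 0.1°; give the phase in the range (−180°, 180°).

At s = jω = j5:
zero (s+4): 4 + j5 → |·| = √(4²+5²) = √41 ≈ 6.4031, ∠ = arctan(5/4) ≈ 51.34°
pole (s+100): 100 + j5 → |·| = √(100²+5²) = √10025 ≈ 100.12, ∠ = arctan(5/100) ≈ 2.86°
|L| = 10 · 6.4031 / 100.12 ≈ 0.63954
Gain = 20 log₁₀(0.63954) ≈ -3.88 dB
∠L = 51.34° − 2.86° = 48.48°

-3.9 dB, 48.5°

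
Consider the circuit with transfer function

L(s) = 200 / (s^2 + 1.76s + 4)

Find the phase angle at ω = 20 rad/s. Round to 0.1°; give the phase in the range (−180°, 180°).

At s = jω = j20:
quadratic: (j20)² + 1.76·j20 + 4 = -396 + j35.2 → |·| ≈ 397.56, ∠ ≈ 174.92°
∠L = 0.00° − 174.92° = -174.92°

-174.9°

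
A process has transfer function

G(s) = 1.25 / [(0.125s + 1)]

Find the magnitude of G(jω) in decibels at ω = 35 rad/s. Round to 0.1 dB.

At ω = 35 rad/s:
pole (1 + j35·0.125) = 1 + j4.375 → |·| ≈ 4.4878, ∠ ≈ 77.12°
|G| = 1.25 · 1 / (4.4878) ≈ 0.27853
Gain = 20 log₁₀(0.27853) ≈ -11.10 dB

-11.1 dB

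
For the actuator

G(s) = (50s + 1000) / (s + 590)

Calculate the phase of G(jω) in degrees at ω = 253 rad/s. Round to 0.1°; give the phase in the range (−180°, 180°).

Substitute s = j253:
Numerator: 50(j253) + 1000 = 1000 + j12650
Denominator: (j253) + 590 = 590 + j253
|N| = √(1000² + 12650²) ≈ 12689, ∠N ≈ 85.48°
|D| = √(590² + 253²) ≈ 641.96, ∠D ≈ 23.21°
∠G = 85.48° − 23.21° = 62.27°

62.3°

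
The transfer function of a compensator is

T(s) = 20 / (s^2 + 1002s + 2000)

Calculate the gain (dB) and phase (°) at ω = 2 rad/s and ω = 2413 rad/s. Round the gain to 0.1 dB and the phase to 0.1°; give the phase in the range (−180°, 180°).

ω = 2: -43.0 dB, -45.1°; ω = 2413: -110.0 dB, -157.4°

Substitute s = j2:
Numerator: 20 = 20 + j0
Denominator: (j2)^2 + 1002(j2) + 2000 = 1996 + j2004
|N| = √(20² + 0²) ≈ 20, ∠N ≈ 0.00°
|D| = √(1996² + 2004²) ≈ 2828.4, ∠D ≈ 45.11°
|T| = 20 / 2828.4 ≈ 0.0070711
Gain = 20 log₁₀(0.0070711) ≈ -43.01 dB
∠T = 0.00° − 45.11° = -45.11°

Substitute s = j2413:
Numerator: 20 = 20 + j0
Denominator: (j2413)^2 + 1002(j2413) + 2000 = -5820569 + j2417826
|N| = √(20² + 0²) ≈ 20, ∠N ≈ 0.00°
|D| = √(5820569² + 2417826²) ≈ 6.3028e+06, ∠D ≈ 157.44°
|T| = 20 / 6.3028e+06 ≈ 3.1732e-06
Gain = 20 log₁₀(3.1732e-06) ≈ -109.97 dB
∠T = 0.00° − 157.44° = -157.44°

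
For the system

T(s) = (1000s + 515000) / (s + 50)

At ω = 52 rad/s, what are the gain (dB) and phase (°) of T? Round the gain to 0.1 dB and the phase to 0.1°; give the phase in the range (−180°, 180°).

77.1 dB, -40.4°

Substitute s = j52:
Numerator: 1000(j52) + 515000 = 515000 + j52000
Denominator: (j52) + 50 = 50 + j52
|N| = √(515000² + 52000²) ≈ 5.1762e+05, ∠N ≈ 5.77°
|D| = √(50² + 52²) ≈ 72.139, ∠D ≈ 46.12°
|T| = 5.1762e+05 / 72.139 ≈ 7175.3
Gain = 20 log₁₀(7175.3) ≈ 77.12 dB
∠T = 5.77° − 46.12° = -40.35°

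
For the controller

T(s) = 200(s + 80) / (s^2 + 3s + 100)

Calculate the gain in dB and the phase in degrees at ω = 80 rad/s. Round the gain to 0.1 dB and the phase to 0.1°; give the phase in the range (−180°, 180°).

At s = jω = j80:
zero (s+80): 80 + j80 → |·| = √(80²+80²) = √12800 ≈ 113.14, ∠ = arctan(80/80) ≈ 45.00°
quadratic: (j80)² + 3·j80 + 100 = -6300 + j240 → |·| ≈ 6304.6, ∠ ≈ 177.82°
|T| = 200 · 113.14 / 6304.6 ≈ 3.5891
Gain = 20 log₁₀(3.5891) ≈ 11.10 dB
∠T = 45.00° − 177.82° = -132.82°

11.1 dB, -132.8°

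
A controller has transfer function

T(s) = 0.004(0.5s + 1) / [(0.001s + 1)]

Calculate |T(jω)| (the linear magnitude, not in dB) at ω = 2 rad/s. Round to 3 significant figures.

At ω = 2 rad/s:
zero (1 + j2·0.5) = 1 + j1 → |·| ≈ 1.4142, ∠ ≈ 45.00°
pole (1 + j2·0.001) = 1 + j0.002 → |·| ≈ 1, ∠ ≈ 0.11°
|T| = 0.004 · 1.4142 / (1) ≈ 0.0056568

0.00566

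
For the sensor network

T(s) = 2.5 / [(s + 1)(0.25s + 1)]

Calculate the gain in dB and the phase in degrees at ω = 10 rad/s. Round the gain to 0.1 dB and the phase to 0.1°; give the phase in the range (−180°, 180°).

At ω = 10 rad/s:
pole (1 + j10·1) = 1 + j10 → |·| ≈ 10.05, ∠ ≈ 84.29°
pole (1 + j10·0.25) = 1 + j2.5 → |·| ≈ 2.6926, ∠ ≈ 68.20°
|T| = 2.5 · 1 / (10.05 · 2.6926) ≈ 0.092385
Gain = 20 log₁₀(0.092385) ≈ -20.69 dB
∠T = (0°) − (84.29° + 68.20°) = -152.49°

-20.7 dB, -152.5°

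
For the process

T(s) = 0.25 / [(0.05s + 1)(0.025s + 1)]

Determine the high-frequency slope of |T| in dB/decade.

Each pole contributes −20 dB/decade at high frequency; each zero contributes +20 dB/decade.
Net: 0 zero(s) − 2 pole(s) → -40 dB/decade.

-40 dB/decade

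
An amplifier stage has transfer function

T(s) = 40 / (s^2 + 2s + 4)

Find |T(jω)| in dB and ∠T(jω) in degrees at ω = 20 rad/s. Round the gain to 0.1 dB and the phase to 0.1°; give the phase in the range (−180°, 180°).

At s = jω = j20:
quadratic: (j20)² + 2·j20 + 4 = -396 + j40 → |·| ≈ 398.02, ∠ ≈ 174.23°
|T| = 40 / 398.02 ≈ 0.1005
Gain = 20 log₁₀(0.1005) ≈ -19.96 dB
∠T = 0.00° − 174.23° = -174.23°

-20.0 dB, -174.2°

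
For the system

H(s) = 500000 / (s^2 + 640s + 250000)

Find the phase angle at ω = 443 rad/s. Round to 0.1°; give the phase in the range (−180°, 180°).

At s = jω = j443:
quadratic: (j443)² + 640·j443 + 250000 = 53751 + j283520 → |·| ≈ 2.8857e+05, ∠ ≈ 79.27°
∠H = 0.00° − 79.27° = -79.27°

-79.3°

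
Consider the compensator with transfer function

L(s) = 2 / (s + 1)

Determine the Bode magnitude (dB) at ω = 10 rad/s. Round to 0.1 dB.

-14.0 dB

Substitute s = j10:
Numerator: 2 = 2 + j0
Denominator: (j10) + 1 = 1 + j10
|N| = √(2² + 0²) ≈ 2, ∠N ≈ 0.00°
|D| = √(1² + 10²) ≈ 10.05, ∠D ≈ 84.29°
|L| = 2 / 10.05 ≈ 0.199
Gain = 20 log₁₀(0.199) ≈ -14.02 dB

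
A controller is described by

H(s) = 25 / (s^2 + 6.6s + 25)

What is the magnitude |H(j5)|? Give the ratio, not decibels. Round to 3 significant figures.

At s = jω = j5:
quadratic: (j5)² + 6.6·j5 + 25 = 0 + j33 → |·| ≈ 33, ∠ ≈ 90.00°
|H| = 25 / 33 ≈ 0.75758

0.758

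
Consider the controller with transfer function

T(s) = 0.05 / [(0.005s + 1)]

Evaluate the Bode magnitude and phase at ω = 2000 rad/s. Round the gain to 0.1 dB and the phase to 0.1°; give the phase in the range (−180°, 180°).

At ω = 2000 rad/s:
pole (1 + j2000·0.005) = 1 + j10 → |·| ≈ 10.05, ∠ ≈ 84.29°
|T| = 0.05 · 1 / (10.05) ≈ 0.0049751
Gain = 20 log₁₀(0.0049751) ≈ -46.06 dB
∠T = (0°) − (84.29°) = -84.29°

-46.1 dB, -84.3°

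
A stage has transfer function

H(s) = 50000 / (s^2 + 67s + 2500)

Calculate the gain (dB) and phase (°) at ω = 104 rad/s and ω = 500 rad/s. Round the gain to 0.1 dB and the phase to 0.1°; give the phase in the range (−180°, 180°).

At s = jω = j104:
quadratic: (j104)² + 67·j104 + 2500 = -8316 + j6968 → |·| ≈ 10849, ∠ ≈ 140.04°
|H| = 50000 / 10849 ≈ 4.6087
Gain = 20 log₁₀(4.6087) ≈ 13.27 dB
∠H = 0.00° − 140.04° = -140.04°

At s = jω = j500:
quadratic: (j500)² + 67·j500 + 2500 = -247500 + j33500 → |·| ≈ 2.4976e+05, ∠ ≈ 172.29°
|H| = 50000 / 2.4976e+05 ≈ 0.20019
Gain = 20 log₁₀(0.20019) ≈ -13.97 dB
∠H = 0.00° − 172.29° = -172.29°

ω = 104: 13.3 dB, -140.0°; ω = 500: -14.0 dB, -172.3°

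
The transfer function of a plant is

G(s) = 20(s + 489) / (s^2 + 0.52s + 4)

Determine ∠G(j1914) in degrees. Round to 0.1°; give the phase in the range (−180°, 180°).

At s = jω = j1914:
zero (s+489): 489 + j1914 → |·| = √(489²+1914²) = √3902517 ≈ 1975.5, ∠ = arctan(1914/489) ≈ 75.67°
quadratic: (j1914)² + 0.52·j1914 + 4 = -3663392 + j995.28 → |·| ≈ 3.6634e+06, ∠ ≈ 179.98°
∠G = 75.67° − 179.98° = -104.31°

-104.3°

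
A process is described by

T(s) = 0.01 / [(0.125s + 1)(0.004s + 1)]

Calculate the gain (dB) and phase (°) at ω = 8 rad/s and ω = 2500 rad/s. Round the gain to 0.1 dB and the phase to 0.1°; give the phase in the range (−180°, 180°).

ω = 8: -43.0 dB, -46.8°; ω = 2500: -109.9 dB, -174.1°

At ω = 8 rad/s:
pole (1 + j8·0.125) = 1 + j1 → |·| ≈ 1.4142, ∠ ≈ 45.00°
pole (1 + j8·0.004) = 1 + j0.032 → |·| ≈ 1.0005, ∠ ≈ 1.83°
|T| = 0.01 · 1 / (1.4142 · 1.0005) ≈ 0.0070676
Gain = 20 log₁₀(0.0070676) ≈ -43.01 dB
∠T = (0°) − (45.00° + 1.83°) = -46.83°

At ω = 2500 rad/s:
pole (1 + j2500·0.125) = 1 + j312.5 → |·| ≈ 312.5, ∠ ≈ 89.82°
pole (1 + j2500·0.004) = 1 + j10 → |·| ≈ 10.05, ∠ ≈ 84.29°
|T| = 0.01 · 1 / (312.5 · 10.05) ≈ 3.1841e-06
Gain = 20 log₁₀(3.1841e-06) ≈ -109.94 dB
∠T = (0°) − (89.82° + 84.29°) = -174.11°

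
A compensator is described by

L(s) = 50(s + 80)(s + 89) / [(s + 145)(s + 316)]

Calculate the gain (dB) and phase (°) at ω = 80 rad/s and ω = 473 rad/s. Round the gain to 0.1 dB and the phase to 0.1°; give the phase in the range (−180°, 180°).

At s = jω = j80:
zero (s+80): 80 + j80 → |·| = √(80²+80²) = √12800 ≈ 113.14, ∠ = arctan(80/80) ≈ 45.00°
zero (s+89): 89 + j80 → |·| = √(89²+80²) = √14321 ≈ 119.67, ∠ = arctan(80/89) ≈ 41.95°
pole (s+145): 145 + j80 → |·| = √(145²+80²) = √27425 ≈ 165.6, ∠ = arctan(80/145) ≈ 28.89°
pole (s+316): 316 + j80 → |·| = √(316²+80²) = √106256 ≈ 325.97, ∠ = arctan(80/316) ≈ 14.21°
|L| = 50 · 13539 / 53981 ≈ 12.541
Gain = 20 log₁₀(12.541) ≈ 21.97 dB
∠L = 86.95° − 43.10° = 43.85°

At s = jω = j473:
zero (s+80): 80 + j473 → |·| = √(80²+473²) = √230129 ≈ 479.72, ∠ = arctan(473/80) ≈ 80.40°
zero (s+89): 89 + j473 → |·| = √(89²+473²) = √231650 ≈ 481.3, ∠ = arctan(473/89) ≈ 79.34°
pole (s+145): 145 + j473 → |·| = √(145²+473²) = √244754 ≈ 494.73, ∠ = arctan(473/145) ≈ 72.96°
pole (s+316): 316 + j473 → |·| = √(316²+473²) = √323585 ≈ 568.85, ∠ = arctan(473/316) ≈ 56.25°
|L| = 50 · 2.3089e+05 / 2.8143e+05 ≈ 41.021
Gain = 20 log₁₀(41.021) ≈ 32.26 dB
∠L = 159.74° − 129.21° = 30.53°

ω = 80: 22.0 dB, 43.9°; ω = 473: 32.3 dB, 30.5°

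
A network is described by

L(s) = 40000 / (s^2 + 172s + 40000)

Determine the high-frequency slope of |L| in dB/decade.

Each pole contributes −20 dB/decade at high frequency; each zero contributes +20 dB/decade.
Net: 0 zero(s) − 2 pole(s) → -40 dB/decade.

-40 dB/decade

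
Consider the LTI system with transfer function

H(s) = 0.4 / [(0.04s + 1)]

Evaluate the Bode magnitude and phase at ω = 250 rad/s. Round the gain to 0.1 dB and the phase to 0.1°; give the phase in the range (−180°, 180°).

At ω = 250 rad/s:
pole (1 + j250·0.04) = 1 + j10 → |·| ≈ 10.05, ∠ ≈ 84.29°
|H| = 0.4 · 1 / (10.05) ≈ 0.039801
Gain = 20 log₁₀(0.039801) ≈ -28.00 dB
∠H = (0°) − (84.29°) = -84.29°

-28.0 dB, -84.3°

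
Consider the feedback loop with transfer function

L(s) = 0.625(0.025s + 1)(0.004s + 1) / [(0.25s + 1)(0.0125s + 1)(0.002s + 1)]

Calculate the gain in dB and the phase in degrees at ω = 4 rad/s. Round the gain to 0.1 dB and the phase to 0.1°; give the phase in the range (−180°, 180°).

-7.1 dB, -41.7°

At ω = 4 rad/s:
zero (1 + j4·0.025) = 1 + j0.1 → |·| ≈ 1.005, ∠ ≈ 5.71°
zero (1 + j4·0.004) = 1 + j0.016 → |·| ≈ 1.0001, ∠ ≈ 0.92°
pole (1 + j4·0.25) = 1 + j1 → |·| ≈ 1.4142, ∠ ≈ 45.00°
pole (1 + j4·0.0125) = 1 + j0.05 → |·| ≈ 1.0012, ∠ ≈ 2.86°
pole (1 + j4·0.002) = 1 + j0.008 → |·| ≈ 1, ∠ ≈ 0.46°
|L| = 0.625 · 1.005 · 1.0001 / (1.4142 · 1.0012 · 1) ≈ 0.44367
Gain = 20 log₁₀(0.44367) ≈ -7.06 dB
∠L = (5.71° + 0.92°) − (45.00° + 2.86° + 0.46°) = -41.69°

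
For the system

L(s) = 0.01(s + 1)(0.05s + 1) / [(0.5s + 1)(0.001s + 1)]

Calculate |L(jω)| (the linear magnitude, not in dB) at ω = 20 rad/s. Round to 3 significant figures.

0.0282

At ω = 20 rad/s:
zero (1 + j20·1) = 1 + j20 → |·| ≈ 20.025, ∠ ≈ 87.14°
zero (1 + j20·0.05) = 1 + j1 → |·| ≈ 1.4142, ∠ ≈ 45.00°
pole (1 + j20·0.5) = 1 + j10 → |·| ≈ 10.05, ∠ ≈ 84.29°
pole (1 + j20·0.001) = 1 + j0.02 → |·| ≈ 1.0002, ∠ ≈ 1.15°
|L| = 0.01 · 20.025 · 1.4142 / (10.05 · 1.0002) ≈ 0.028173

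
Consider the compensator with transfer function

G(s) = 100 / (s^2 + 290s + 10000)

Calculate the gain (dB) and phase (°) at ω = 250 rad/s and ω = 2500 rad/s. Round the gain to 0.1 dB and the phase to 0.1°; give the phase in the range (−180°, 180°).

ω = 250: -59.0 dB, -125.9°; ω = 2500: -96.0 dB, -173.4°

Substitute s = j250:
Numerator: 100 = 100 + j0
Denominator: (j250)^2 + 290(j250) + 10000 = -52500 + j72500
|N| = √(100² + 0²) ≈ 100, ∠N ≈ 0.00°
|D| = √(52500² + 72500²) ≈ 89513, ∠D ≈ 125.91°
|G| = 100 / 89513 ≈ 0.0011172
Gain = 20 log₁₀(0.0011172) ≈ -59.04 dB
∠G = 0.00° − 125.91° = -125.91°

Substitute s = j2500:
Numerator: 100 = 100 + j0
Denominator: (j2500)^2 + 290(j2500) + 10000 = -6240000 + j725000
|N| = √(100² + 0²) ≈ 100, ∠N ≈ 0.00°
|D| = √(6240000² + 725000²) ≈ 6.282e+06, ∠D ≈ 173.37°
|G| = 100 / 6.282e+06 ≈ 1.5918e-05
Gain = 20 log₁₀(1.5918e-05) ≈ -95.96 dB
∠G = 0.00° − 173.37° = -173.37°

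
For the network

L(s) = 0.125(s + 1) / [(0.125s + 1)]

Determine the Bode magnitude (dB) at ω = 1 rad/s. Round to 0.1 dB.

-15.1 dB

At ω = 1 rad/s:
zero (1 + j1·1) = 1 + j1 → |·| ≈ 1.4142, ∠ ≈ 45.00°
pole (1 + j1·0.125) = 1 + j0.125 → |·| ≈ 1.0078, ∠ ≈ 7.13°
|L| = 0.125 · 1.4142 / (1.0078) ≈ 0.17541
Gain = 20 log₁₀(0.17541) ≈ -15.12 dB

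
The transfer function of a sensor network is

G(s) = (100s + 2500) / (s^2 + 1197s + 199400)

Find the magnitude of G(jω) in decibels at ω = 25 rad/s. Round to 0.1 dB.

-35.1 dB

Substitute s = j25:
Numerator: 100(j25) + 2500 = 2500 + j2500
Denominator: (j25)^2 + 1197(j25) + 199400 = 198775 + j29925
|N| = √(2500² + 2500²) ≈ 3535.5, ∠N ≈ 45.00°
|D| = √(198775² + 29925²) ≈ 2.0101e+05, ∠D ≈ 8.56°
|G| = 3535.5 / 2.0101e+05 ≈ 0.017589
Gain = 20 log₁₀(0.017589) ≈ -35.10 dB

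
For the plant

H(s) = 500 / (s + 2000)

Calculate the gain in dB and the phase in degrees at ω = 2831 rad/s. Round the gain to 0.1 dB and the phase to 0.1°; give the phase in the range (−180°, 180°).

-16.8 dB, -54.8°

At s = jω = j2831:
pole (s+2000): 2000 + j2831 → |·| = √(2000²+2831²) = √12014561 ≈ 3466.2, ∠ = arctan(2831/2000) ≈ 54.76°
|H| = 500 / 3466.2 ≈ 0.14425
Gain = 20 log₁₀(0.14425) ≈ -16.82 dB
∠H = 0.00° − 54.76° = -54.76°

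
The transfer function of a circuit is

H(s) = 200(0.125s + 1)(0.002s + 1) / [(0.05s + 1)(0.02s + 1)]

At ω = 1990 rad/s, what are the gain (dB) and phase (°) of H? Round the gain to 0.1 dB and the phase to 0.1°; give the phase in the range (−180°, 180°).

At ω = 1990 rad/s:
zero (1 + j1990·0.125) = 1 + j248.75 → |·| ≈ 248.75, ∠ ≈ 89.77°
zero (1 + j1990·0.002) = 1 + j3.98 → |·| ≈ 4.1037, ∠ ≈ 75.90°
pole (1 + j1990·0.05) = 1 + j99.5 → |·| ≈ 99.505, ∠ ≈ 89.42°
pole (1 + j1990·0.02) = 1 + j39.8 → |·| ≈ 39.813, ∠ ≈ 88.56°
|H| = 200 · 248.75 · 4.1037 / (99.505 · 39.813) ≈ 51.535
Gain = 20 log₁₀(51.535) ≈ 34.24 dB
∠H = (89.77° + 75.90°) − (89.42° + 88.56°) = -12.31°

34.2 dB, -12.3°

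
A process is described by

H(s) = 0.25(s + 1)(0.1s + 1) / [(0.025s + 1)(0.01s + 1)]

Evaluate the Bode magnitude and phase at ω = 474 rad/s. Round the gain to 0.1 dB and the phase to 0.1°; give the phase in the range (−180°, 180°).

At ω = 474 rad/s:
zero (1 + j474·1) = 1 + j474 → |·| ≈ 474, ∠ ≈ 89.88°
zero (1 + j474·0.1) = 1 + j47.4 → |·| ≈ 47.411, ∠ ≈ 88.79°
pole (1 + j474·0.025) = 1 + j11.85 → |·| ≈ 11.892, ∠ ≈ 85.18°
pole (1 + j474·0.01) = 1 + j4.74 → |·| ≈ 4.8443, ∠ ≈ 78.09°
|H| = 0.25 · 474 · 47.411 / (11.892 · 4.8443) ≈ 97.524
Gain = 20 log₁₀(97.524) ≈ 39.78 dB
∠H = (89.88° + 88.79°) − (85.18° + 78.09°) = 15.40°

39.8 dB, 15.4°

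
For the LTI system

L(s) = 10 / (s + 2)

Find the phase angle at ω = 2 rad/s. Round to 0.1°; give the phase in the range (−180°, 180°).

-45.0°

Substitute s = j2:
Numerator: 10 = 10 + j0
Denominator: (j2) + 2 = 2 + j2
|N| = √(10² + 0²) ≈ 10, ∠N ≈ 0.00°
|D| = √(2² + 2²) ≈ 2.8284, ∠D ≈ 45.00°
∠L = 0.00° − 45.00° = -45.00°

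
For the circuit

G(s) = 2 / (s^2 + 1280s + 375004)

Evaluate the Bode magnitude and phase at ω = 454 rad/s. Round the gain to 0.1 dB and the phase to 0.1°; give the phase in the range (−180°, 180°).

-109.6 dB, -73.8°

Substitute s = j454:
Numerator: 2 = 2 + j0
Denominator: (j454)^2 + 1280(j454) + 375004 = 168888 + j581120
|N| = √(2² + 0²) ≈ 2, ∠N ≈ 0.00°
|D| = √(168888² + 581120²) ≈ 6.0516e+05, ∠D ≈ 73.79°
|G| = 2 / 6.0516e+05 ≈ 3.3049e-06
Gain = 20 log₁₀(3.3049e-06) ≈ -109.62 dB
∠G = 0.00° − 73.79° = -73.79°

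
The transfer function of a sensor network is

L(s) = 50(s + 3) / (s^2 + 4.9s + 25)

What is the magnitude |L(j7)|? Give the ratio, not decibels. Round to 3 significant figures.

9.10

At s = jω = j7:
zero (s+3): 3 + j7 → |·| = √(3²+7²) = √58 ≈ 7.6158, ∠ = arctan(7/3) ≈ 66.80°
quadratic: (j7)² + 4.9·j7 + 25 = -24 + j34.3 → |·| ≈ 41.863, ∠ ≈ 124.98°
|L| = 50 · 7.6158 / 41.863 ≈ 9.0961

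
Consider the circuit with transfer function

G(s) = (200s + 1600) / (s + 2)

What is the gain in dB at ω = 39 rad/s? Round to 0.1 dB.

Substitute s = j39:
Numerator: 200(j39) + 1600 = 1600 + j7800
Denominator: (j39) + 2 = 2 + j39
|N| = √(1600² + 7800²) ≈ 7962.4, ∠N ≈ 78.41°
|D| = √(2² + 39²) ≈ 39.051, ∠D ≈ 87.06°
|G| = 7962.4 / 39.051 ≈ 203.9
Gain = 20 log₁₀(203.9) ≈ 46.19 dB

46.2 dB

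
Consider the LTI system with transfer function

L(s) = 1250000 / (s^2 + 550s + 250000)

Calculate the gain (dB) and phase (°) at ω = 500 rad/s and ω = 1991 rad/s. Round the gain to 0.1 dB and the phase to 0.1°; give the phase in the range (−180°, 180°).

At s = jω = j500:
quadratic: (j500)² + 550·j500 + 250000 = 0 + j275000 → |·| ≈ 2.75e+05, ∠ ≈ 90.00°
|L| = 1250000 / 2.75e+05 ≈ 4.5455
Gain = 20 log₁₀(4.5455) ≈ 13.15 dB
∠L = 0.00° − 90.00° = -90.00°

At s = jω = j1991:
quadratic: (j1991)² + 550·j1991 + 250000 = -3714081 + j1095050 → |·| ≈ 3.8721e+06, ∠ ≈ 163.57°
|L| = 1250000 / 3.8721e+06 ≈ 0.32282
Gain = 20 log₁₀(0.32282) ≈ -9.82 dB
∠L = 0.00° − 163.57° = -163.57°

ω = 500: 13.2 dB, -90.0°; ω = 1991: -9.8 dB, -163.6°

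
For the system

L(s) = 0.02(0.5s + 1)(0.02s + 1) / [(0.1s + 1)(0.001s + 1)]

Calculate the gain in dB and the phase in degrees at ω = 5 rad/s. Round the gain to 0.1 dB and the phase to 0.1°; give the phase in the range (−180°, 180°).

At ω = 5 rad/s:
zero (1 + j5·0.5) = 1 + j2.5 → |·| ≈ 2.6926, ∠ ≈ 68.20°
zero (1 + j5·0.02) = 1 + j0.1 → |·| ≈ 1.005, ∠ ≈ 5.71°
pole (1 + j5·0.1) = 1 + j0.5 → |·| ≈ 1.118, ∠ ≈ 26.57°
pole (1 + j5·0.001) = 1 + j0.005 → |·| ≈ 1, ∠ ≈ 0.29°
|L| = 0.02 · 2.6926 · 1.005 / (1.118 · 1) ≈ 0.048409
Gain = 20 log₁₀(0.048409) ≈ -26.30 dB
∠L = (68.20° + 5.71°) − (26.57° + 0.29°) = 47.05°

-26.3 dB, 47.1°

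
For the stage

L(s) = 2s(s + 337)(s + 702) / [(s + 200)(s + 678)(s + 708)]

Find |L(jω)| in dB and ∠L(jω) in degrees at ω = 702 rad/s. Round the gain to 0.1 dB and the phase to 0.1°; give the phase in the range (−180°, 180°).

3.7 dB, 34.5°

At s = jω = j702:
zero (s+337): 337 + j702 → |·| = √(337²+702²) = √606373 ≈ 778.7, ∠ = arctan(702/337) ≈ 64.36°
zero (s+702): 702 + j702 → |·| = √(702²+702²) = √985608 ≈ 992.78, ∠ = arctan(702/702) ≈ 45.00°
zero at origin: s = j702 → |·| = 702, ∠ = 90.00°
pole (s+200): 200 + j702 → |·| = √(200²+702²) = √532804 ≈ 729.93, ∠ = arctan(702/200) ≈ 74.10°
pole (s+678): 678 + j702 → |·| = √(678²+702²) = √952488 ≈ 975.95, ∠ = arctan(702/678) ≈ 46.00°
pole (s+708): 708 + j702 → |·| = √(708²+702²) = √994068 ≈ 997.03, ∠ = arctan(702/708) ≈ 44.76°
|L| = 2 · 5.427e+08 / 7.1026e+08 ≈ 1.5282
Gain = 20 log₁₀(1.5282) ≈ 3.68 dB
∠L = 199.36° − 164.86° = 34.50°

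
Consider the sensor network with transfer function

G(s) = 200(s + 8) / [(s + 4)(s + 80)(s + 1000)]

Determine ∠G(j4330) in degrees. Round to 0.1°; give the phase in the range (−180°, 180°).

-166.0°

At s = jω = j4330:
zero (s+8): 8 + j4330 → |·| = √(8²+4330²) = √18748964 ≈ 4330, ∠ = arctan(4330/8) ≈ 89.89°
pole (s+4): 4 + j4330 → |·| = √(4²+4330²) = √18748916 ≈ 4330, ∠ = arctan(4330/4) ≈ 89.95°
pole (s+80): 80 + j4330 → |·| = √(80²+4330²) = √18755300 ≈ 4330.7, ∠ = arctan(4330/80) ≈ 88.94°
pole (s+1000): 1000 + j4330 → |·| = √(1000²+4330²) = √19748900 ≈ 4444, ∠ = arctan(4330/1000) ≈ 77.00°
∠G = 89.89° − 255.89° = -166.00°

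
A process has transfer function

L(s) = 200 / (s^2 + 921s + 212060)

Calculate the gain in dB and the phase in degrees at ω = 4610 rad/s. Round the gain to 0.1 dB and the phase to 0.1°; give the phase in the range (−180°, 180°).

-100.6 dB, -168.6°

Substitute s = j4610:
Numerator: 200 = 200 + j0
Denominator: (j4610)^2 + 921(j4610) + 212060 = -21040040 + j4245810
|N| = √(200² + 0²) ≈ 200, ∠N ≈ 0.00°
|D| = √(21040040² + 4245810²) ≈ 2.1464e+07, ∠D ≈ 168.59°
|L| = 200 / 2.1464e+07 ≈ 9.3179e-06
Gain = 20 log₁₀(9.3179e-06) ≈ -100.61 dB
∠L = 0.00° − 168.59° = -168.59°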